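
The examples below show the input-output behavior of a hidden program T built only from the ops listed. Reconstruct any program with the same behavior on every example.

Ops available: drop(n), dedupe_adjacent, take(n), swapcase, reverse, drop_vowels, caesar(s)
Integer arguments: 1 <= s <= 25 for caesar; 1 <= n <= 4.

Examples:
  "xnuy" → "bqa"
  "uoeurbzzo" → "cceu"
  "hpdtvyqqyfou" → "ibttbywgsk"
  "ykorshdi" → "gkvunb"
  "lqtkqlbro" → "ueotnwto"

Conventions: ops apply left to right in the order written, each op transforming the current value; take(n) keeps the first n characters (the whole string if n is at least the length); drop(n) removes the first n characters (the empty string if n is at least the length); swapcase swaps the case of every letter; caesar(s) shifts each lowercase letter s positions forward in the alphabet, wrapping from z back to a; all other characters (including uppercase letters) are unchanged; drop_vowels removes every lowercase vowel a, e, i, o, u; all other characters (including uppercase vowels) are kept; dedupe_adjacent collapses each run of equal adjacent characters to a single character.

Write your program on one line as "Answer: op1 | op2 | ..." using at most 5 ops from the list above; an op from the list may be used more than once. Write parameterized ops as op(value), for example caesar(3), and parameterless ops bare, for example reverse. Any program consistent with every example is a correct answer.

drop_vowels | caesar(14) | caesar(15) | reverse

Check, running the answer program on each example:
  "xnuy" -> "xny" -> "lbm" -> "aqb" -> "bqa"
  "uoeurbzzo" -> "rbzz" -> "fpnn" -> "uecc" -> "cceu"
  "hpdtvyqqyfou" -> "hpdtvyqqyf" -> "vdrhjmeemt" -> "ksgwybttbi" -> "ibttbywgsk"
  "ykorshdi" -> "ykrshd" -> "myfgvr" -> "bnuvkg" -> "gkvunb"
  "lqtkqlbro" -> "lqtkqlbr" -> "zehyezpf" -> "otwntoeu" -> "ueotnwto"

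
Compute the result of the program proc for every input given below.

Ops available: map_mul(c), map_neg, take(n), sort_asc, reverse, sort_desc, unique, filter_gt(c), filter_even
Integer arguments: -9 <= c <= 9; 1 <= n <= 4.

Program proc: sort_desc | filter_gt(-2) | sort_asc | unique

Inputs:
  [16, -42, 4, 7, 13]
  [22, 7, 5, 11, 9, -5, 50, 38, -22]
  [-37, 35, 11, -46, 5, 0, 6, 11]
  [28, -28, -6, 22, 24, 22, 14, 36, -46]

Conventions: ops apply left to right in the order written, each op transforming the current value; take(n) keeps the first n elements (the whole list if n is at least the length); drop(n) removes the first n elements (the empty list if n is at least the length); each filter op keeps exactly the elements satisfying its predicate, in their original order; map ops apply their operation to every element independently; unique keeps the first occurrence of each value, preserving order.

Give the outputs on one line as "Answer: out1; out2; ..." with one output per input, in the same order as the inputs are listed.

[4, 7, 13, 16]; [5, 7, 9, 11, 22, 38, 50]; [0, 5, 6, 11, 35]; [14, 22, 24, 28, 36]

Execution, op by op:
  [16, -42, 4, 7, 13] -> [16, 13, 7, 4, -42] -> [16, 13, 7, 4] -> [4, 7, 13, 16] -> [4, 7, 13, 16]
  [22, 7, 5, 11, 9, -5, 50, 38, -22] -> [50, 38, 22, 11, 9, 7, 5, -5, -22] -> [50, 38, 22, 11, 9, 7, 5] -> [5, 7, 9, 11, 22, 38, 50] -> [5, 7, 9, 11, 22, 38, 50]
  [-37, 35, 11, -46, 5, 0, 6, 11] -> [35, 11, 11, 6, 5, 0, -37, -46] -> [35, 11, 11, 6, 5, 0] -> [0, 5, 6, 11, 11, 35] -> [0, 5, 6, 11, 35]
  [28, -28, -6, 22, 24, 22, 14, 36, -46] -> [36, 28, 24, 22, 22, 14, -6, -28, -46] -> [36, 28, 24, 22, 22, 14] -> [14, 22, 22, 24, 28, 36] -> [14, 22, 24, 28, 36]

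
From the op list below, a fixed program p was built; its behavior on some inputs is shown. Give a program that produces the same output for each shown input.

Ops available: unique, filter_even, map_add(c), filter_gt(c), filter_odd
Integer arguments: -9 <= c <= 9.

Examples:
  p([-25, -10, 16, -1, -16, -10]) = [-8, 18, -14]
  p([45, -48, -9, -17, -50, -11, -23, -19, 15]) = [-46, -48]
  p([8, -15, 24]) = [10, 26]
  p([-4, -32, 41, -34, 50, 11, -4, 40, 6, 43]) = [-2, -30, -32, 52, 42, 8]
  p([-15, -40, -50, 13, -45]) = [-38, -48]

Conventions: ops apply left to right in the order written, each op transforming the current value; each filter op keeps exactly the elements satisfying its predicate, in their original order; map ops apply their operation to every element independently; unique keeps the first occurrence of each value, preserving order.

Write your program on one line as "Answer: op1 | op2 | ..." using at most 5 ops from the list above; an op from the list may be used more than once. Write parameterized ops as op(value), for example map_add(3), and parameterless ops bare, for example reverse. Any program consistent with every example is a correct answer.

map_add(-7) | map_add(9) | unique | filter_even

Check, running the answer program on each example:
  [-25, -10, 16, -1, -16, -10] -> [-32, -17, 9, -8, -23, -17] -> [-23, -8, 18, 1, -14, -8] -> [-23, -8, 18, 1, -14] -> [-8, 18, -14]
  [45, -48, -9, -17, -50, -11, -23, -19, 15] -> [38, -55, -16, -24, -57, -18, -30, -26, 8] -> [47, -46, -7, -15, -48, -9, -21, -17, 17] -> [47, -46, -7, -15, -48, -9, -21, -17, 17] -> [-46, -48]
  [8, -15, 24] -> [1, -22, 17] -> [10, -13, 26] -> [10, -13, 26] -> [10, 26]
  [-4, -32, 41, -34, 50, 11, -4, 40, 6, 43] -> [-11, -39, 34, -41, 43, 4, -11, 33, -1, 36] -> [-2, -30, 43, -32, 52, 13, -2, 42, 8, 45] -> [-2, -30, 43, -32, 52, 13, 42, 8, 45] -> [-2, -30, -32, 52, 42, 8]
  [-15, -40, -50, 13, -45] -> [-22, -47, -57, 6, -52] -> [-13, -38, -48, 15, -43] -> [-13, -38, -48, 15, -43] -> [-38, -48]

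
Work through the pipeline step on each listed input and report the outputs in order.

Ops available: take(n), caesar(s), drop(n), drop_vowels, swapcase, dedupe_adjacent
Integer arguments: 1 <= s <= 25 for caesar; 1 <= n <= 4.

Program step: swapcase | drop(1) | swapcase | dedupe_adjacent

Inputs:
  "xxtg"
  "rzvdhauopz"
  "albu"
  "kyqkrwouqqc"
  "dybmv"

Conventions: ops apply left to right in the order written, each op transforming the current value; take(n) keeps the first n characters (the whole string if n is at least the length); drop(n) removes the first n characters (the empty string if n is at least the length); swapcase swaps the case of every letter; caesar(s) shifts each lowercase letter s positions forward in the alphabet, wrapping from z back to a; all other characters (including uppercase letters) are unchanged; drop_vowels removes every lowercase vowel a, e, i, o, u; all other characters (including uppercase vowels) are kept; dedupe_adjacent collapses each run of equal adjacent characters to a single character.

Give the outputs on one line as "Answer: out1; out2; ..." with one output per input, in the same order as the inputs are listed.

"xtg"; "zvdhauopz"; "lbu"; "yqkrwouqc"; "ybmv"

Execution, op by op:
  "xxtg" -> "XXTG" -> "XTG" -> "xtg" -> "xtg"
  "rzvdhauopz" -> "RZVDHAUOPZ" -> "ZVDHAUOPZ" -> "zvdhauopz" -> "zvdhauopz"
  "albu" -> "ALBU" -> "LBU" -> "lbu" -> "lbu"
  "kyqkrwouqqc" -> "KYQKRWOUQQC" -> "YQKRWOUQQC" -> "yqkrwouqqc" -> "yqkrwouqc"
  "dybmv" -> "DYBMV" -> "YBMV" -> "ybmv" -> "ybmv"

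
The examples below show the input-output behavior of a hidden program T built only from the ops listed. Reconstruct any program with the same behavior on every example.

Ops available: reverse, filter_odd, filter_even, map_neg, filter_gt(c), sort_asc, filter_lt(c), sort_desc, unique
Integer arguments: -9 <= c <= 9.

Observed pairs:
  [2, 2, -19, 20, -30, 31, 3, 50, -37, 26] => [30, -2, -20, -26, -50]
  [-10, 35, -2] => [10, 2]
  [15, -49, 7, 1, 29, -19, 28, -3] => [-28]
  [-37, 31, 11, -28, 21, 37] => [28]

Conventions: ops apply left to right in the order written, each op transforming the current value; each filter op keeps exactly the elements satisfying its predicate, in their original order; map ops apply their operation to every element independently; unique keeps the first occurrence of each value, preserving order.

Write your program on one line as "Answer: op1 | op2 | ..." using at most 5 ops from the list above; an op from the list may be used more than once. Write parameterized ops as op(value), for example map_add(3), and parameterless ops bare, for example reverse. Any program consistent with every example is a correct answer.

sort_desc | filter_even | sort_asc | map_neg | unique

Check, running the answer program on each example:
  [2, 2, -19, 20, -30, 31, 3, 50, -37, 26] -> [50, 31, 26, 20, 3, 2, 2, -19, -30, -37] -> [50, 26, 20, 2, 2, -30] -> [-30, 2, 2, 20, 26, 50] -> [30, -2, -2, -20, -26, -50] -> [30, -2, -20, -26, -50]
  [-10, 35, -2] -> [35, -2, -10] -> [-2, -10] -> [-10, -2] -> [10, 2] -> [10, 2]
  [15, -49, 7, 1, 29, -19, 28, -3] -> [29, 28, 15, 7, 1, -3, -19, -49] -> [28] -> [28] -> [-28] -> [-28]
  [-37, 31, 11, -28, 21, 37] -> [37, 31, 21, 11, -28, -37] -> [-28] -> [-28] -> [28] -> [28]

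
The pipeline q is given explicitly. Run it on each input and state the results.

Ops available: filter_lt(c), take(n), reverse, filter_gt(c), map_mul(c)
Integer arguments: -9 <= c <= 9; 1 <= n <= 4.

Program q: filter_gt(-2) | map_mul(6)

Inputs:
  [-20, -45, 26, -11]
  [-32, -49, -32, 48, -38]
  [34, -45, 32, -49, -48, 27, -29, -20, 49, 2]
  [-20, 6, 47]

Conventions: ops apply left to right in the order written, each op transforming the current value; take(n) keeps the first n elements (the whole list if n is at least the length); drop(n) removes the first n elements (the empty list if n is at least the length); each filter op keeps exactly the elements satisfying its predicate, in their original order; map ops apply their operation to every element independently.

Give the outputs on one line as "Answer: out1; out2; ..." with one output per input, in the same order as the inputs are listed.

[156]; [288]; [204, 192, 162, 294, 12]; [36, 282]

Execution, op by op:
  [-20, -45, 26, -11] -> [26] -> [156]
  [-32, -49, -32, 48, -38] -> [48] -> [288]
  [34, -45, 32, -49, -48, 27, -29, -20, 49, 2] -> [34, 32, 27, 49, 2] -> [204, 192, 162, 294, 12]
  [-20, 6, 47] -> [6, 47] -> [36, 282]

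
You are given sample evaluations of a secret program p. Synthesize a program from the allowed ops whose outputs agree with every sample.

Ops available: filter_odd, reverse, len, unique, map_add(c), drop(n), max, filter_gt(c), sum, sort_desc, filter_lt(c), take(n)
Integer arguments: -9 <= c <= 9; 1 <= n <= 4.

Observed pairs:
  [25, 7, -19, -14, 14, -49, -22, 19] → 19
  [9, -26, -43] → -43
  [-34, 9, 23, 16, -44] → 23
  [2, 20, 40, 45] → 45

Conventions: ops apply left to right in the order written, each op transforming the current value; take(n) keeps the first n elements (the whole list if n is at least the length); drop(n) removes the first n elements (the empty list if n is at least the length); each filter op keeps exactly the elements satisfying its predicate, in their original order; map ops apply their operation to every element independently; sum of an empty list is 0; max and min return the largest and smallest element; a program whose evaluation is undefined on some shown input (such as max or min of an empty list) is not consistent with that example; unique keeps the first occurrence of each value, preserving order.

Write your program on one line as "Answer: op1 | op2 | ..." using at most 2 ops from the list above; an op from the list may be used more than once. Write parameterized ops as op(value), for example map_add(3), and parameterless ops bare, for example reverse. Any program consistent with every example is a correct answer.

drop(2) | max

Check, running the answer program on each example:
  [25, 7, -19, -14, 14, -49, -22, 19] -> [-19, -14, 14, -49, -22, 19] -> 19
  [9, -26, -43] -> [-43] -> -43
  [-34, 9, 23, 16, -44] -> [23, 16, -44] -> 23
  [2, 20, 40, 45] -> [40, 45] -> 45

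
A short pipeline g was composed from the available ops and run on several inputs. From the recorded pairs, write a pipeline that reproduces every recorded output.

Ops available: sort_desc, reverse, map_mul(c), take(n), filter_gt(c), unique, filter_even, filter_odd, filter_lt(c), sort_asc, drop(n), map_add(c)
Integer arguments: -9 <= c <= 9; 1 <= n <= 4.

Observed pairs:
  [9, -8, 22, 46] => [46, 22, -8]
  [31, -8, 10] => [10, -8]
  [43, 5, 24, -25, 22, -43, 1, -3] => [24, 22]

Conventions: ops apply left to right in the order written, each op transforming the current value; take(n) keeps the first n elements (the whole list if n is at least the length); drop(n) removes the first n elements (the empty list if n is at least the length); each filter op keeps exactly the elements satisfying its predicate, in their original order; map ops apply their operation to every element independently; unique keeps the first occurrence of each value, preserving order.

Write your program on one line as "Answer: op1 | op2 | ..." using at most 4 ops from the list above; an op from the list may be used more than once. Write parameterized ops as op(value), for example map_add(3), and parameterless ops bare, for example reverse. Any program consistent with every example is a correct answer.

reverse | filter_even | sort_desc

Check, running the answer program on each example:
  [9, -8, 22, 46] -> [46, 22, -8, 9] -> [46, 22, -8] -> [46, 22, -8]
  [31, -8, 10] -> [10, -8, 31] -> [10, -8] -> [10, -8]
  [43, 5, 24, -25, 22, -43, 1, -3] -> [-3, 1, -43, 22, -25, 24, 5, 43] -> [22, 24] -> [24, 22]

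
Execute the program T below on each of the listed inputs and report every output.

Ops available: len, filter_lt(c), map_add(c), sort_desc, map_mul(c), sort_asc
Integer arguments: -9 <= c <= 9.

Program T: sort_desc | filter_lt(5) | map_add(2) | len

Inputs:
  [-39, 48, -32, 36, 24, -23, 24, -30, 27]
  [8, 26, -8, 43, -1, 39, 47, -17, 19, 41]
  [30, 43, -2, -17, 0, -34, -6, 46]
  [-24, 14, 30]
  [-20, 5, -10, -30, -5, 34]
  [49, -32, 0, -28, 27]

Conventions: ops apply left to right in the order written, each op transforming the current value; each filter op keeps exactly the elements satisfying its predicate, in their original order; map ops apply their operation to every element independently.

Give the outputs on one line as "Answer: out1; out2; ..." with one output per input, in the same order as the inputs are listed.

4; 3; 5; 1; 4; 3

Execution, op by op:
  [-39, 48, -32, 36, 24, -23, 24, -30, 27] -> [48, 36, 27, 24, 24, -23, -30, -32, -39] -> [-23, -30, -32, -39] -> [-21, -28, -30, -37] -> 4
  [8, 26, -8, 43, -1, 39, 47, -17, 19, 41] -> [47, 43, 41, 39, 26, 19, 8, -1, -8, -17] -> [-1, -8, -17] -> [1, -6, -15] -> 3
  [30, 43, -2, -17, 0, -34, -6, 46] -> [46, 43, 30, 0, -2, -6, -17, -34] -> [0, -2, -6, -17, -34] -> [2, 0, -4, -15, -32] -> 5
  [-24, 14, 30] -> [30, 14, -24] -> [-24] -> [-22] -> 1
  [-20, 5, -10, -30, -5, 34] -> [34, 5, -5, -10, -20, -30] -> [-5, -10, -20, -30] -> [-3, -8, -18, -28] -> 4
  [49, -32, 0, -28, 27] -> [49, 27, 0, -28, -32] -> [0, -28, -32] -> [2, -26, -30] -> 3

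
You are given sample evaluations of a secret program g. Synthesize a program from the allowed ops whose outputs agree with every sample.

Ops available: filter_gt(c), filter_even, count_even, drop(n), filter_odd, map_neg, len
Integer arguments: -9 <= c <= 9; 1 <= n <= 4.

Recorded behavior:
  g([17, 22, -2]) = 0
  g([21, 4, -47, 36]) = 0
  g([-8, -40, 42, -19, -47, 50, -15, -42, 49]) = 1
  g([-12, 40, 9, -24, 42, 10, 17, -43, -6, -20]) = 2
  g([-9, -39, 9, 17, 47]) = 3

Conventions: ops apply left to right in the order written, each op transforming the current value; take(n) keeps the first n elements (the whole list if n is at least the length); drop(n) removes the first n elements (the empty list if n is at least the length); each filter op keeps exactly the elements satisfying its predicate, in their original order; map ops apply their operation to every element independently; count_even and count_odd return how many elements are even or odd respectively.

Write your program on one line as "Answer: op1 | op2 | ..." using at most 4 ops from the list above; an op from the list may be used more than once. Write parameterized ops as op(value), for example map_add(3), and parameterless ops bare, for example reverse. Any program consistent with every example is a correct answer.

drop(1) | filter_gt(0) | filter_odd | len

Check, running the answer program on each example:
  [17, 22, -2] -> [22, -2] -> [22] -> [] -> 0
  [21, 4, -47, 36] -> [4, -47, 36] -> [4, 36] -> [] -> 0
  [-8, -40, 42, -19, -47, 50, -15, -42, 49] -> [-40, 42, -19, -47, 50, -15, -42, 49] -> [42, 50, 49] -> [49] -> 1
  [-12, 40, 9, -24, 42, 10, 17, -43, -6, -20] -> [40, 9, -24, 42, 10, 17, -43, -6, -20] -> [40, 9, 42, 10, 17] -> [9, 17] -> 2
  [-9, -39, 9, 17, 47] -> [-39, 9, 17, 47] -> [9, 17, 47] -> [9, 17, 47] -> 3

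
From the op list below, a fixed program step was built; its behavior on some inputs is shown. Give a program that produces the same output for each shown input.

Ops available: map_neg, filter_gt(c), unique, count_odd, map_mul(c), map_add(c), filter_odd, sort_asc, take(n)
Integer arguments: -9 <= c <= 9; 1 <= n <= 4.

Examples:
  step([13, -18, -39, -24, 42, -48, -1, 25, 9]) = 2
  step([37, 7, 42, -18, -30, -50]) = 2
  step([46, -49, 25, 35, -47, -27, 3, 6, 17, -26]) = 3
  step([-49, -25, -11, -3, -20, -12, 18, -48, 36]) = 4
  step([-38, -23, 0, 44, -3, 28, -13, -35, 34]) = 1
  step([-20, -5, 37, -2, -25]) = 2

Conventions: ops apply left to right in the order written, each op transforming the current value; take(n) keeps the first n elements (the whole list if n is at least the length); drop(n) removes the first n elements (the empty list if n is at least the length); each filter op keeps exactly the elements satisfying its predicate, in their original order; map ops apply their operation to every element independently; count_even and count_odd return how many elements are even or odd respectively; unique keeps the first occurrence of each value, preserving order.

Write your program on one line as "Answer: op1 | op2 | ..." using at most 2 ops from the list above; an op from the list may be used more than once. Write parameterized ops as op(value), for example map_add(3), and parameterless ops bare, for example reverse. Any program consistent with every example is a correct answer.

take(4) | count_odd

Check, running the answer program on each example:
  [13, -18, -39, -24, 42, -48, -1, 25, 9] -> [13, -18, -39, -24] -> 2
  [37, 7, 42, -18, -30, -50] -> [37, 7, 42, -18] -> 2
  [46, -49, 25, 35, -47, -27, 3, 6, 17, -26] -> [46, -49, 25, 35] -> 3
  [-49, -25, -11, -3, -20, -12, 18, -48, 36] -> [-49, -25, -11, -3] -> 4
  [-38, -23, 0, 44, -3, 28, -13, -35, 34] -> [-38, -23, 0, 44] -> 1
  [-20, -5, 37, -2, -25] -> [-20, -5, 37, -2] -> 2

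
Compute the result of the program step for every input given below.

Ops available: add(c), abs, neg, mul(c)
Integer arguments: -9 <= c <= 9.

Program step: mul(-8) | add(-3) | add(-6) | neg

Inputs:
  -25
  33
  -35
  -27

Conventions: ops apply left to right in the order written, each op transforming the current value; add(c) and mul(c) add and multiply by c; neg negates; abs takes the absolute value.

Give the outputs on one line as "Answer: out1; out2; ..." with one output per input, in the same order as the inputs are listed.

Execution, op by op:
  -25 -> 200 -> 197 -> 191 -> -191
  33 -> -264 -> -267 -> -273 -> 273
  -35 -> 280 -> 277 -> 271 -> -271
  -27 -> 216 -> 213 -> 207 -> -207

-191; 273; -271; -207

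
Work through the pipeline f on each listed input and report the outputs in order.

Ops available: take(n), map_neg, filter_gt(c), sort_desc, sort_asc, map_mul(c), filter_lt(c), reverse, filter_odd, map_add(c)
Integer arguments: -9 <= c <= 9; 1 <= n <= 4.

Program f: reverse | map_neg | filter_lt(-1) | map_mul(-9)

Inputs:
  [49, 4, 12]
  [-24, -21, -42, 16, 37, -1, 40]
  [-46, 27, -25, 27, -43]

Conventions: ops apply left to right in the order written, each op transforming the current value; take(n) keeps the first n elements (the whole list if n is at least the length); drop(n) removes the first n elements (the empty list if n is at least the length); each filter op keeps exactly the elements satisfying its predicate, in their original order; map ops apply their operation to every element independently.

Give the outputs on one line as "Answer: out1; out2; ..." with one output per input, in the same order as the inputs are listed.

Execution, op by op:
  [49, 4, 12] -> [12, 4, 49] -> [-12, -4, -49] -> [-12, -4, -49] -> [108, 36, 441]
  [-24, -21, -42, 16, 37, -1, 40] -> [40, -1, 37, 16, -42, -21, -24] -> [-40, 1, -37, -16, 42, 21, 24] -> [-40, -37, -16] -> [360, 333, 144]
  [-46, 27, -25, 27, -43] -> [-43, 27, -25, 27, -46] -> [43, -27, 25, -27, 46] -> [-27, -27] -> [243, 243]

[108, 36, 441]; [360, 333, 144]; [243, 243]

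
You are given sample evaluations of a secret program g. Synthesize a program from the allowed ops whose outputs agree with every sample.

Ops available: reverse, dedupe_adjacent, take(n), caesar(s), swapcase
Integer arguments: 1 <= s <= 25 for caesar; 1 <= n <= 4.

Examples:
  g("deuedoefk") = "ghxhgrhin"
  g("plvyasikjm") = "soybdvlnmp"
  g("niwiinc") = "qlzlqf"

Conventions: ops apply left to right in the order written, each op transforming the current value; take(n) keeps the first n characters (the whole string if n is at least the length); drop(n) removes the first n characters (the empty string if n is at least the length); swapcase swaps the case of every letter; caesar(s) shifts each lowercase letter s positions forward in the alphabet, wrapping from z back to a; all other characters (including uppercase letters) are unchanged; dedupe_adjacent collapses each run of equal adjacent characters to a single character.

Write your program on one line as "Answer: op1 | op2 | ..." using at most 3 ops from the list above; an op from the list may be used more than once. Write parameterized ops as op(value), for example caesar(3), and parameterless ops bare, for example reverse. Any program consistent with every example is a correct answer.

caesar(5) | caesar(24) | dedupe_adjacent

Check, running the answer program on each example:
  "deuedoefk" -> "ijzjitjkp" -> "ghxhgrhin" -> "ghxhgrhin"
  "plvyasikjm" -> "uqadfxnpor" -> "soybdvlnmp" -> "soybdvlnmp"
  "niwiinc" -> "snbnnsh" -> "qlzllqf" -> "qlzlqf"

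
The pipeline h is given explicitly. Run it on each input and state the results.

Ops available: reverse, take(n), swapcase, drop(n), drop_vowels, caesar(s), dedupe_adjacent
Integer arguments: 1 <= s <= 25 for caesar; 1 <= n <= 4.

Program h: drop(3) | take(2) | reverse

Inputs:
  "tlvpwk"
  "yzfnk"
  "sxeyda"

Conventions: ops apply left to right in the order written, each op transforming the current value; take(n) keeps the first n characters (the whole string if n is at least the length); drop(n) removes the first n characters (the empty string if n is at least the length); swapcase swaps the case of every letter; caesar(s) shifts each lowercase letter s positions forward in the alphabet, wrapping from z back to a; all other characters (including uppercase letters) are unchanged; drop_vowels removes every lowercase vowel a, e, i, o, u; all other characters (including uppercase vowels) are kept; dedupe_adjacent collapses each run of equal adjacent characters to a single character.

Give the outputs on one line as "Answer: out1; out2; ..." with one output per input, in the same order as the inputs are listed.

Execution, op by op:
  "tlvpwk" -> "pwk" -> "pw" -> "wp"
  "yzfnk" -> "nk" -> "nk" -> "kn"
  "sxeyda" -> "yda" -> "yd" -> "dy"

"wp"; "kn"; "dy"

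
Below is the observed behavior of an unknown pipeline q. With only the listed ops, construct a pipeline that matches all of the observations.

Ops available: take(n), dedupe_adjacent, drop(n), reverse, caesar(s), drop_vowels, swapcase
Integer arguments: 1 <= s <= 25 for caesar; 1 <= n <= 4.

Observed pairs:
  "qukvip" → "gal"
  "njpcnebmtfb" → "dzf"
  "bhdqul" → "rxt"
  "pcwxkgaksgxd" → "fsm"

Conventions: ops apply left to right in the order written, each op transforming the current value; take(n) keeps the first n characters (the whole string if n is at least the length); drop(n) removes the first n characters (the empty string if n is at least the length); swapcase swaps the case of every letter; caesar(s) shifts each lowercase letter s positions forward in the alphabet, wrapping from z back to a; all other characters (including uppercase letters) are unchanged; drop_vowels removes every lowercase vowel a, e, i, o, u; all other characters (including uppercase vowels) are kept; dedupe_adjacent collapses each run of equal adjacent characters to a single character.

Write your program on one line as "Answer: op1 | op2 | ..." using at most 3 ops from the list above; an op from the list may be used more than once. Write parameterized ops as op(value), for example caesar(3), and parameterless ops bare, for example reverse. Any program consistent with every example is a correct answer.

drop_vowels | take(3) | caesar(16)

Check, running the answer program on each example:
  "qukvip" -> "qkvp" -> "qkv" -> "gal"
  "njpcnebmtfb" -> "njpcnbmtfb" -> "njp" -> "dzf"
  "bhdqul" -> "bhdql" -> "bhd" -> "rxt"
  "pcwxkgaksgxd" -> "pcwxkgksgxd" -> "pcw" -> "fsm"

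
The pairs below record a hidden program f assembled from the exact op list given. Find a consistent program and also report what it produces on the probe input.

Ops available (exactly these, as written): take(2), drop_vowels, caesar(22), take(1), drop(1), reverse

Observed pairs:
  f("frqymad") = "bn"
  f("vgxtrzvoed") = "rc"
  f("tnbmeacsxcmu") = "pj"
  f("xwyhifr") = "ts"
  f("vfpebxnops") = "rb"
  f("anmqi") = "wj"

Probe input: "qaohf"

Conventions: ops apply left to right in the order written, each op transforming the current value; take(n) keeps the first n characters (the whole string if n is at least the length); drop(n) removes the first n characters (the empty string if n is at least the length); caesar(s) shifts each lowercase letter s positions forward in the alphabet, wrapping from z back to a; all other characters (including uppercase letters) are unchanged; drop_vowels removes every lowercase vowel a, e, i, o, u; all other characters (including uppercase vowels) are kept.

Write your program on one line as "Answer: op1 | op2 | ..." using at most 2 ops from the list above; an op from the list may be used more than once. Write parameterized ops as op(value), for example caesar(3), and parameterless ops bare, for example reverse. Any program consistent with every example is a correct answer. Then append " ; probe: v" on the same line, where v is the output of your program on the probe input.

caesar(22) | take(2) ; probe: "mw"

Check, running the answer program on each example:
  "frqymad" -> "bnmuiwz" -> "bn"
  "vgxtrzvoed" -> "rctpnvrkaz" -> "rc"
  "tnbmeacsxcmu" -> "pjxiawyotyiq" -> "pj"
  "xwyhifr" -> "tsudebn" -> "ts"
  "vfpebxnops" -> "rblaxtjklo" -> "rb"
  "anmqi" -> "wjime" -> "wj"
  probe: "qaohf" -> "mwkdb" -> "mw"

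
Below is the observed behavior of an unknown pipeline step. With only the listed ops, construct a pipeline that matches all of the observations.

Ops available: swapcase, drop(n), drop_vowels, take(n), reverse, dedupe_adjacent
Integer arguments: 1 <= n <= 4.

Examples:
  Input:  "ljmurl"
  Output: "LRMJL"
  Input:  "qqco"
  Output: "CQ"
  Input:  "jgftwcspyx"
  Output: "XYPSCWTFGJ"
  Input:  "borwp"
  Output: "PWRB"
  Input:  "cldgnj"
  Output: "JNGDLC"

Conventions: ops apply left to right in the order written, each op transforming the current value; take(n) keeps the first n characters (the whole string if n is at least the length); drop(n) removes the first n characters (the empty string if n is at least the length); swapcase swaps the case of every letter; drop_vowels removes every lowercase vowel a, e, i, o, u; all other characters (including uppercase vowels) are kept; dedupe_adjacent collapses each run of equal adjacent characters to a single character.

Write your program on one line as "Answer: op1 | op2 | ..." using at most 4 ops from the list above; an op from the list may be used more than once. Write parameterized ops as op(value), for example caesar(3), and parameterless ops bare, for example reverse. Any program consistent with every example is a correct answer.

drop_vowels | dedupe_adjacent | swapcase | reverse

Check, running the answer program on each example:
  "ljmurl" -> "ljmrl" -> "ljmrl" -> "LJMRL" -> "LRMJL"
  "qqco" -> "qqc" -> "qc" -> "QC" -> "CQ"
  "jgftwcspyx" -> "jgftwcspyx" -> "jgftwcspyx" -> "JGFTWCSPYX" -> "XYPSCWTFGJ"
  "borwp" -> "brwp" -> "brwp" -> "BRWP" -> "PWRB"
  "cldgnj" -> "cldgnj" -> "cldgnj" -> "CLDGNJ" -> "JNGDLC"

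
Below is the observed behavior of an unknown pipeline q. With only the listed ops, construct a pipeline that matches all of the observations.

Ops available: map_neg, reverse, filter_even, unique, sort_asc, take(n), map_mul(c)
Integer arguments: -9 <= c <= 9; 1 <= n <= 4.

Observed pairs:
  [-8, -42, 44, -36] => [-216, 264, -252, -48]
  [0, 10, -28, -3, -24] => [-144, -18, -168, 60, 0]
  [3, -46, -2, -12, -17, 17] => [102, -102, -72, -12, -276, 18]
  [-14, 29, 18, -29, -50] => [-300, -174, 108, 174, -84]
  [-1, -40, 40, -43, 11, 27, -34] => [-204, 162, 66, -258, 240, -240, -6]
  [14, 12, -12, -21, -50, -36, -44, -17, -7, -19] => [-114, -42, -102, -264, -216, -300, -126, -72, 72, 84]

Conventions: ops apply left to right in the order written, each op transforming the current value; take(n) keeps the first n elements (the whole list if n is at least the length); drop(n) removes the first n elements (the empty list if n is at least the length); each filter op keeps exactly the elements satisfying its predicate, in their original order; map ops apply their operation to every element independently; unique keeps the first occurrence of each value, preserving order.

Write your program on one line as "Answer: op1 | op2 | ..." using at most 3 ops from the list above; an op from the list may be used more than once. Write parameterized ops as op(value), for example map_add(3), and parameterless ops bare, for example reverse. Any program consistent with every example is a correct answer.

map_mul(-6) | reverse | map_neg

Check, running the answer program on each example:
  [-8, -42, 44, -36] -> [48, 252, -264, 216] -> [216, -264, 252, 48] -> [-216, 264, -252, -48]
  [0, 10, -28, -3, -24] -> [0, -60, 168, 18, 144] -> [144, 18, 168, -60, 0] -> [-144, -18, -168, 60, 0]
  [3, -46, -2, -12, -17, 17] -> [-18, 276, 12, 72, 102, -102] -> [-102, 102, 72, 12, 276, -18] -> [102, -102, -72, -12, -276, 18]
  [-14, 29, 18, -29, -50] -> [84, -174, -108, 174, 300] -> [300, 174, -108, -174, 84] -> [-300, -174, 108, 174, -84]
  [-1, -40, 40, -43, 11, 27, -34] -> [6, 240, -240, 258, -66, -162, 204] -> [204, -162, -66, 258, -240, 240, 6] -> [-204, 162, 66, -258, 240, -240, -6]
  [14, 12, -12, -21, -50, -36, -44, -17, -7, -19] -> [-84, -72, 72, 126, 300, 216, 264, 102, 42, 114] -> [114, 42, 102, 264, 216, 300, 126, 72, -72, -84] -> [-114, -42, -102, -264, -216, -300, -126, -72, 72, 84]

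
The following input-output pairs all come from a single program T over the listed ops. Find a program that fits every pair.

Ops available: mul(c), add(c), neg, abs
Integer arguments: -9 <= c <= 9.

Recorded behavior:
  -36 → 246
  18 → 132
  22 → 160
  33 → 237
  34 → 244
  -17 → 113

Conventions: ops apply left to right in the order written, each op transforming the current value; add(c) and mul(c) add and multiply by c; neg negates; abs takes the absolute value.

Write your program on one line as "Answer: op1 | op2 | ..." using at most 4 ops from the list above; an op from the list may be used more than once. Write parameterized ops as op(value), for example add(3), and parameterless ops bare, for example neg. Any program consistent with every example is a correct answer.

neg | mul(7) | add(-6) | abs

Check, running the answer program on each example:
  -36 -> 36 -> 252 -> 246 -> 246
  18 -> -18 -> -126 -> -132 -> 132
  22 -> -22 -> -154 -> -160 -> 160
  33 -> -33 -> -231 -> -237 -> 237
  34 -> -34 -> -238 -> -244 -> 244
  -17 -> 17 -> 119 -> 113 -> 113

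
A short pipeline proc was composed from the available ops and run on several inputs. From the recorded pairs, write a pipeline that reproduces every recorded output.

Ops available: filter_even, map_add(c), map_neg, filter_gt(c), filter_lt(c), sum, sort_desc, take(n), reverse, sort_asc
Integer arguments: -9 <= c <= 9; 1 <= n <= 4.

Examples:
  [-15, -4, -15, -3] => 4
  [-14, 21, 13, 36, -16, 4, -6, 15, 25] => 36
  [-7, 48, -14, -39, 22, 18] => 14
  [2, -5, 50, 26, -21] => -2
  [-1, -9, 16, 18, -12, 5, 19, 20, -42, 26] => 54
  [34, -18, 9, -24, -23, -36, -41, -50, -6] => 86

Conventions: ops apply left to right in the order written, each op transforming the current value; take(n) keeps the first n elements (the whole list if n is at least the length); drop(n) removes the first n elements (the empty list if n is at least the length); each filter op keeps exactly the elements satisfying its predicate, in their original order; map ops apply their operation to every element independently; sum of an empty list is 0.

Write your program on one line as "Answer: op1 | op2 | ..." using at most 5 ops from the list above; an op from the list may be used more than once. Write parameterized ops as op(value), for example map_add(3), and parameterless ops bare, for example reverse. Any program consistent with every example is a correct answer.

sort_asc | map_neg | take(3) | filter_even | sum

Check, running the answer program on each example:
  [-15, -4, -15, -3] -> [-15, -15, -4, -3] -> [15, 15, 4, 3] -> [15, 15, 4] -> [4] -> 4
  [-14, 21, 13, 36, -16, 4, -6, 15, 25] -> [-16, -14, -6, 4, 13, 15, 21, 25, 36] -> [16, 14, 6, -4, -13, -15, -21, -25, -36] -> [16, 14, 6] -> [16, 14, 6] -> 36
  [-7, 48, -14, -39, 22, 18] -> [-39, -14, -7, 18, 22, 48] -> [39, 14, 7, -18, -22, -48] -> [39, 14, 7] -> [14] -> 14
  [2, -5, 50, 26, -21] -> [-21, -5, 2, 26, 50] -> [21, 5, -2, -26, -50] -> [21, 5, -2] -> [-2] -> -2
  [-1, -9, 16, 18, -12, 5, 19, 20, -42, 26] -> [-42, -12, -9, -1, 5, 16, 18, 19, 20, 26] -> [42, 12, 9, 1, -5, -16, -18, -19, -20, -26] -> [42, 12, 9] -> [42, 12] -> 54
  [34, -18, 9, -24, -23, -36, -41, -50, -6] -> [-50, -41, -36, -24, -23, -18, -6, 9, 34] -> [50, 41, 36, 24, 23, 18, 6, -9, -34] -> [50, 41, 36] -> [50, 36] -> 86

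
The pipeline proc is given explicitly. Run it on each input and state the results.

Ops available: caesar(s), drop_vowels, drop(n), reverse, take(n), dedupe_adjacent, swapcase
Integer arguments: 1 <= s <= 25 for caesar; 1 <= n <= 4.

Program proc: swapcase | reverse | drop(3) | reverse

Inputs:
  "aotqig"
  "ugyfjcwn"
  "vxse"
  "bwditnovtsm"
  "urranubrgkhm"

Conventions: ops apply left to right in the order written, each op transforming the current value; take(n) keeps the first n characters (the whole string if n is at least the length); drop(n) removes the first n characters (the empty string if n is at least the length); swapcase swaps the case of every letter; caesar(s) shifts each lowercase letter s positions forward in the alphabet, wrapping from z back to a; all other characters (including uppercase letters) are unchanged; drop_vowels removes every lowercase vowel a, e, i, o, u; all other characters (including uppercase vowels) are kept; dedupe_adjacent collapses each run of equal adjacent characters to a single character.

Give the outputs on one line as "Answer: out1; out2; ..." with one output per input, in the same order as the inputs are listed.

Execution, op by op:
  "aotqig" -> "AOTQIG" -> "GIQTOA" -> "TOA" -> "AOT"
  "ugyfjcwn" -> "UGYFJCWN" -> "NWCJFYGU" -> "JFYGU" -> "UGYFJ"
  "vxse" -> "VXSE" -> "ESXV" -> "V" -> "V"
  "bwditnovtsm" -> "BWDITNOVTSM" -> "MSTVONTIDWB" -> "VONTIDWB" -> "BWDITNOV"
  "urranubrgkhm" -> "URRANUBRGKHM" -> "MHKGRBUNARRU" -> "GRBUNARRU" -> "URRANUBRG"

"AOT"; "UGYFJ"; "V"; "BWDITNOV"; "URRANUBRG"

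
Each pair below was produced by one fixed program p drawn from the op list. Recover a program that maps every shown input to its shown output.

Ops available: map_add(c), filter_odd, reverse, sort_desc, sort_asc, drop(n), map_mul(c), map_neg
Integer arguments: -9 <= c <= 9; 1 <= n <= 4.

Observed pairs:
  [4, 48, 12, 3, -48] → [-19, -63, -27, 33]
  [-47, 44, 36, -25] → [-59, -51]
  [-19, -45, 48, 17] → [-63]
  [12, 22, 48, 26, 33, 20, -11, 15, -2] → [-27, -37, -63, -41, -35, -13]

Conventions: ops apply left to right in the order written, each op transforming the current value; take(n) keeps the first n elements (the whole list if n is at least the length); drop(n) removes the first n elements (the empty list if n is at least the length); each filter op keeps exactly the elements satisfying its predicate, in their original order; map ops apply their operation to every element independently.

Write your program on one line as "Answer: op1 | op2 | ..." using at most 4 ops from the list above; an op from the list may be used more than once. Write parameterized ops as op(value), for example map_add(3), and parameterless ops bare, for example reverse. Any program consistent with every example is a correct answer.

map_add(7) | filter_odd | map_neg | map_add(-8)

Check, running the answer program on each example:
  [4, 48, 12, 3, -48] -> [11, 55, 19, 10, -41] -> [11, 55, 19, -41] -> [-11, -55, -19, 41] -> [-19, -63, -27, 33]
  [-47, 44, 36, -25] -> [-40, 51, 43, -18] -> [51, 43] -> [-51, -43] -> [-59, -51]
  [-19, -45, 48, 17] -> [-12, -38, 55, 24] -> [55] -> [-55] -> [-63]
  [12, 22, 48, 26, 33, 20, -11, 15, -2] -> [19, 29, 55, 33, 40, 27, -4, 22, 5] -> [19, 29, 55, 33, 27, 5] -> [-19, -29, -55, -33, -27, -5] -> [-27, -37, -63, -41, -35, -13]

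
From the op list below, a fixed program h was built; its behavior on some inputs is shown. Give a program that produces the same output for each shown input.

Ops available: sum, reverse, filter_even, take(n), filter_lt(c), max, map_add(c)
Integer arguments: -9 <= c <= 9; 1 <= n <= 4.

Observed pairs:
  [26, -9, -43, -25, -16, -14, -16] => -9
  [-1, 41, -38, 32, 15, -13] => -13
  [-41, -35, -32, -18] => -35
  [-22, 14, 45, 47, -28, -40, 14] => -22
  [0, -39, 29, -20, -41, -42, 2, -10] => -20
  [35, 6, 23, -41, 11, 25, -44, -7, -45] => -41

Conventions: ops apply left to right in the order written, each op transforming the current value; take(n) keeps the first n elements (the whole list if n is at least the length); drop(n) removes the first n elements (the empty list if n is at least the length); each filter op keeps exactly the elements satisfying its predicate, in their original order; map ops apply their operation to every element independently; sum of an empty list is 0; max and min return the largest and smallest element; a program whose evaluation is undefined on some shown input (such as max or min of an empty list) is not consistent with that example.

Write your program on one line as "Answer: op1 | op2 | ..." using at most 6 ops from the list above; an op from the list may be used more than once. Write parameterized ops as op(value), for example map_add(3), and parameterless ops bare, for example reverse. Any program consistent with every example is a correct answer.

filter_lt(7) | filter_lt(-8) | take(2) | reverse | max

Check, running the answer program on each example:
  [26, -9, -43, -25, -16, -14, -16] -> [-9, -43, -25, -16, -14, -16] -> [-9, -43, -25, -16, -14, -16] -> [-9, -43] -> [-43, -9] -> -9
  [-1, 41, -38, 32, 15, -13] -> [-1, -38, -13] -> [-38, -13] -> [-38, -13] -> [-13, -38] -> -13
  [-41, -35, -32, -18] -> [-41, -35, -32, -18] -> [-41, -35, -32, -18] -> [-41, -35] -> [-35, -41] -> -35
  [-22, 14, 45, 47, -28, -40, 14] -> [-22, -28, -40] -> [-22, -28, -40] -> [-22, -28] -> [-28, -22] -> -22
  [0, -39, 29, -20, -41, -42, 2, -10] -> [0, -39, -20, -41, -42, 2, -10] -> [-39, -20, -41, -42, -10] -> [-39, -20] -> [-20, -39] -> -20
  [35, 6, 23, -41, 11, 25, -44, -7, -45] -> [6, -41, -44, -7, -45] -> [-41, -44, -45] -> [-41, -44] -> [-44, -41] -> -41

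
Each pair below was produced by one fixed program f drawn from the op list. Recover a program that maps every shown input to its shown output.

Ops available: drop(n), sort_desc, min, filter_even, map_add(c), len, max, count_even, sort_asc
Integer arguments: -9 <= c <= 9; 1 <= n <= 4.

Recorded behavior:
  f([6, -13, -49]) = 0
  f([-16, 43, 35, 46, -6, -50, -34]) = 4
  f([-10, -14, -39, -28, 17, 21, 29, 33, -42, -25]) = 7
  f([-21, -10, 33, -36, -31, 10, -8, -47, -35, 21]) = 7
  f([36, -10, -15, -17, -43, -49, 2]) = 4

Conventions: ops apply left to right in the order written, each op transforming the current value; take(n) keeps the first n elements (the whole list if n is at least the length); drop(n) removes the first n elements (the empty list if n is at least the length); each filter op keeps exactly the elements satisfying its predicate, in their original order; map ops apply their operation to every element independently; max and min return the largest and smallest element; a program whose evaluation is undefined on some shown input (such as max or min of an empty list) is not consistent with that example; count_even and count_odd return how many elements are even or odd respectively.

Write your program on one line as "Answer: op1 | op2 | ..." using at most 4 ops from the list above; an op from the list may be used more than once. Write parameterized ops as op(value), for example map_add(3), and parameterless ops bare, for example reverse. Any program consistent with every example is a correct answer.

map_add(5) | map_add(9) | drop(3) | len

Check, running the answer program on each example:
  [6, -13, -49] -> [11, -8, -44] -> [20, 1, -35] -> [] -> 0
  [-16, 43, 35, 46, -6, -50, -34] -> [-11, 48, 40, 51, -1, -45, -29] -> [-2, 57, 49, 60, 8, -36, -20] -> [60, 8, -36, -20] -> 4
  [-10, -14, -39, -28, 17, 21, 29, 33, -42, -25] -> [-5, -9, -34, -23, 22, 26, 34, 38, -37, -20] -> [4, 0, -25, -14, 31, 35, 43, 47, -28, -11] -> [-14, 31, 35, 43, 47, -28, -11] -> 7
  [-21, -10, 33, -36, -31, 10, -8, -47, -35, 21] -> [-16, -5, 38, -31, -26, 15, -3, -42, -30, 26] -> [-7, 4, 47, -22, -17, 24, 6, -33, -21, 35] -> [-22, -17, 24, 6, -33, -21, 35] -> 7
  [36, -10, -15, -17, -43, -49, 2] -> [41, -5, -10, -12, -38, -44, 7] -> [50, 4, -1, -3, -29, -35, 16] -> [-3, -29, -35, 16] -> 4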